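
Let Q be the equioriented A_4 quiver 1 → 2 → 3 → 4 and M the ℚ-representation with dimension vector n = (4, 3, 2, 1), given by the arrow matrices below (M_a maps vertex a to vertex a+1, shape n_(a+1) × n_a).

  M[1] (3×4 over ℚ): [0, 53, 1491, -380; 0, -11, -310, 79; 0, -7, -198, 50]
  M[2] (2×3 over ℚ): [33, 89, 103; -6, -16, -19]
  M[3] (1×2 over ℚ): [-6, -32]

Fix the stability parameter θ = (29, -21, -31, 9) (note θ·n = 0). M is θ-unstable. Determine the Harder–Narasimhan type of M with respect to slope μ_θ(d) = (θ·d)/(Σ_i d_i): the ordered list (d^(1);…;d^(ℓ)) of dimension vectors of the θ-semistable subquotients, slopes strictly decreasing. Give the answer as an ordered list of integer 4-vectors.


Barcode: M ≅ I[1,1], I[1,2], I[1,3], I[1,4]. HN layers by μ_θ (4 steps, strictly decreasing):
  μ^(1)=29; μ^(2)=9; μ^(3)=4; μ^(4)=-23/3

((1, 0, 0, 0); (0, 0, 0, 1); (1, 1, 0, 0); (2, 2, 2, 0))


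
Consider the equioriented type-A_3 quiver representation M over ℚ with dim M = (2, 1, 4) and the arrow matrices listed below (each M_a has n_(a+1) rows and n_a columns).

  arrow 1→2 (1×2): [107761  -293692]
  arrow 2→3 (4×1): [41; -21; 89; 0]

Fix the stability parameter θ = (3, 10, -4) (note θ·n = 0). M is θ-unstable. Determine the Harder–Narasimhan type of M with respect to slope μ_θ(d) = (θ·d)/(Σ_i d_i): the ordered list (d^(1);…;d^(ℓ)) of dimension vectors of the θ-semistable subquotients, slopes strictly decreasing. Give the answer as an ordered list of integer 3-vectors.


Interval decomposition of M: I[1,1], I[1,3], I[3,3]^3.
HN type (ℓ=2): μ^(1)=3; μ^(2)=-4

((2, 1, 1); (0, 0, 3))


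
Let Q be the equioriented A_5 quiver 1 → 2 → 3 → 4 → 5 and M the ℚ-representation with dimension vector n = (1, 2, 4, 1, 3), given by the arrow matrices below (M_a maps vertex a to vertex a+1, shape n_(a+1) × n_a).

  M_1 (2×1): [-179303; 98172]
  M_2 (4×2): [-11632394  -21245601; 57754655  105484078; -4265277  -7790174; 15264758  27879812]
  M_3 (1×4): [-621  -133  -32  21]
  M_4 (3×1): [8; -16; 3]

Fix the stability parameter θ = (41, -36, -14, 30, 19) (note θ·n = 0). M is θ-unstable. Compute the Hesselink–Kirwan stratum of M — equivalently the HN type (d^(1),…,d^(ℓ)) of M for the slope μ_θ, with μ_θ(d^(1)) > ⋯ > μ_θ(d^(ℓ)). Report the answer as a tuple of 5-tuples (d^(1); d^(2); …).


Barcode: M ≅ I[1,5], I[2,3], I[3,3]^2, I[5,5]^2. HN layers by μ_θ (5 steps, strictly decreasing):
  μ^(1)=49/2; μ^(2)=19; μ^(3)=-3; μ^(4)=-14; μ^(5)=-36

((0, 0, 0, 1, 1); (0, 0, 0, 0, 2); (1, 1, 1, 0, 0); (0, 0, 3, 0, 0); (0, 1, 0, 0, 0))


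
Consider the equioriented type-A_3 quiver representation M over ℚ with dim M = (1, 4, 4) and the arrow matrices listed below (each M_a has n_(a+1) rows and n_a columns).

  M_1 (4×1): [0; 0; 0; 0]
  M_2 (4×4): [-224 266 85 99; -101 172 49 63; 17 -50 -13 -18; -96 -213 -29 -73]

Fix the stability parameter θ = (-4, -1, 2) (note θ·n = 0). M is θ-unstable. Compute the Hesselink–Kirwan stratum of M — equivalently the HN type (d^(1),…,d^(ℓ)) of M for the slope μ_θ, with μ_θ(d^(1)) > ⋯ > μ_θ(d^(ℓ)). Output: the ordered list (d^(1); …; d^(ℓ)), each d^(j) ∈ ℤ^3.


Via rank(M_{q-1}∘⋯∘M_p): M ≅ I[1,1], I[2,3]^4.
μ_θ-semistable layers: μ^(1)=2; μ^(2)=-1; μ^(3)=-4

((0, 0, 4); (0, 4, 0); (1, 0, 0))


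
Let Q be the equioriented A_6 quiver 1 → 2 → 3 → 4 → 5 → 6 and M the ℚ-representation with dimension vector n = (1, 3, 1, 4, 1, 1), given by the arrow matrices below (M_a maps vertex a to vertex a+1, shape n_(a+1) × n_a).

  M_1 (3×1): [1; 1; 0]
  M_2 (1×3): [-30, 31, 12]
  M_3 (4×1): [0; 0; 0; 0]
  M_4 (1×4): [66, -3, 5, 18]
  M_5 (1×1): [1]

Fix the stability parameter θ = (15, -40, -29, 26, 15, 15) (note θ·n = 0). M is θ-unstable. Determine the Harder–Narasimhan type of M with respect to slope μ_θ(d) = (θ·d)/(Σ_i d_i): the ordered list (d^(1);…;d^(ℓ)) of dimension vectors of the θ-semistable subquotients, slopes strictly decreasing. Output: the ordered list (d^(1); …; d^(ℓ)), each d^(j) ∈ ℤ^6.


Via rank(M_{q-1}∘⋯∘M_p): M ≅ I[1,3], I[2,2]^2, I[4,4]^3, I[4,6].
μ_θ-semistable layers: μ^(1)=26; μ^(2)=56/3; μ^(3)=-18; μ^(4)=-40

((0, 0, 0, 3, 0, 0); (0, 0, 0, 1, 1, 1); (1, 1, 1, 0, 0, 0); (0, 2, 0, 0, 0, 0))


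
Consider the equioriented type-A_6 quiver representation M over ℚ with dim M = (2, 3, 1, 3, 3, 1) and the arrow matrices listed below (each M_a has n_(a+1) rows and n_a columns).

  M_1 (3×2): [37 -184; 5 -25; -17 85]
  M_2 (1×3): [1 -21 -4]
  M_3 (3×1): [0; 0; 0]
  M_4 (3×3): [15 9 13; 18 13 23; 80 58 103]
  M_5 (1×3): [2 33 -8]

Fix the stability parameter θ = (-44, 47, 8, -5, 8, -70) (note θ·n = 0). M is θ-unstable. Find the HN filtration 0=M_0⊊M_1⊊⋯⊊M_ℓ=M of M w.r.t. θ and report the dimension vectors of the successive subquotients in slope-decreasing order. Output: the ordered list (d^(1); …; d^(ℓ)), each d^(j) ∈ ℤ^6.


Barcode: M ≅ I[1,2], I[1,3], I[2,2], I[4,5]^2, I[4,6]. HN layers by μ_θ (6 steps, strictly decreasing):
  μ^(1)=47; μ^(2)=55/2; μ^(3)=8; μ^(4)=-5; μ^(5)=-67/3; μ^(6)=-44

((0, 2, 0, 0, 0, 0); (0, 1, 1, 0, 0, 0); (0, 0, 0, 0, 2, 0); (0, 0, 0, 2, 0, 0); (0, 0, 0, 1, 1, 1); (2, 0, 0, 0, 0, 0))


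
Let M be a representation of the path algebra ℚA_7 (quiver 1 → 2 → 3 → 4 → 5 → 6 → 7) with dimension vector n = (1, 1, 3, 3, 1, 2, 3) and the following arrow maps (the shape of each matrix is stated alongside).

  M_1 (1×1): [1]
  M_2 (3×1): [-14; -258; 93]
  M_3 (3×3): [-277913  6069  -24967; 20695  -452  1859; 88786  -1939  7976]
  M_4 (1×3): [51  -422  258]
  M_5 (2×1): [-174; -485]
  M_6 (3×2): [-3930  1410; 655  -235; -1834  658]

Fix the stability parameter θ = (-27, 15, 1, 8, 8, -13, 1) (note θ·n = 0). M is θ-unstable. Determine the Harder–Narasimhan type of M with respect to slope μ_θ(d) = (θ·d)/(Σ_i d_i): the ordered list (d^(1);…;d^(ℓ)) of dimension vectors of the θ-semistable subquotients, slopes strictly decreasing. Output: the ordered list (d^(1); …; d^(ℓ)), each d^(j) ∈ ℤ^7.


Via rank(M_{q-1}∘⋯∘M_p): M ≅ I[1,7], I[3,3], I[3,4], I[4,4], I[6,6], I[7,7]^2.
μ_θ-semistable layers: μ^(1)=8; μ^(2)=10/3; μ^(3)=1; μ^(4)=-13; μ^(5)=-27

((0, 0, 0, 2, 0, 0, 0); (0, 1, 1, 1, 1, 1, 1); (0, 0, 2, 0, 0, 0, 2); (0, 0, 0, 0, 0, 1, 0); (1, 0, 0, 0, 0, 0, 0))


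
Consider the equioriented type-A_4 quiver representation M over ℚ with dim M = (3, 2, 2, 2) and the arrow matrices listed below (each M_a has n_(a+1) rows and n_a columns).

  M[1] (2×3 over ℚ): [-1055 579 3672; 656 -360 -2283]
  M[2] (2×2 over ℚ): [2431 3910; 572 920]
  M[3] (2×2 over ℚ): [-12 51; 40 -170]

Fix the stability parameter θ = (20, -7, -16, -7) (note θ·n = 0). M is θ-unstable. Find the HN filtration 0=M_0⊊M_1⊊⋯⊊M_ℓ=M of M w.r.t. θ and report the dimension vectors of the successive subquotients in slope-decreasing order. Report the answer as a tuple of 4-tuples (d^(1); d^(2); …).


Via rank(M_{q-1}∘⋯∘M_p): M ≅ I[1,1], I[1,2], I[1,3], I[3,4], I[4,4].
μ_θ-semistable layers: μ^(1)=20; μ^(2)=13/2; μ^(3)=-1; μ^(4)=-7; μ^(5)=-16

((1, 0, 0, 0); (1, 1, 0, 0); (1, 1, 1, 0); (0, 0, 0, 2); (0, 0, 1, 0))


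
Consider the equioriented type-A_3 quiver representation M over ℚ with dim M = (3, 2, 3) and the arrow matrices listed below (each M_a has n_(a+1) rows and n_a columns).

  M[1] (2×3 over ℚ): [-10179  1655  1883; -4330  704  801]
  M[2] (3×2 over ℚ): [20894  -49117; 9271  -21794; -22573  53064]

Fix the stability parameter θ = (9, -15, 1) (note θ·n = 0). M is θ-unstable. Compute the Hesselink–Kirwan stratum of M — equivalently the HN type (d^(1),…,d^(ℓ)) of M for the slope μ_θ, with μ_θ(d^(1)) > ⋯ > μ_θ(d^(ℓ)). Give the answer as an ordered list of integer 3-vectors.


Barcode: M ≅ I[1,1], I[1,3]^2, I[3,3]. HN layers by μ_θ (3 steps, strictly decreasing):
  μ^(1)=9; μ^(2)=1; μ^(3)=-3

((1, 0, 0); (0, 0, 3); (2, 2, 0))


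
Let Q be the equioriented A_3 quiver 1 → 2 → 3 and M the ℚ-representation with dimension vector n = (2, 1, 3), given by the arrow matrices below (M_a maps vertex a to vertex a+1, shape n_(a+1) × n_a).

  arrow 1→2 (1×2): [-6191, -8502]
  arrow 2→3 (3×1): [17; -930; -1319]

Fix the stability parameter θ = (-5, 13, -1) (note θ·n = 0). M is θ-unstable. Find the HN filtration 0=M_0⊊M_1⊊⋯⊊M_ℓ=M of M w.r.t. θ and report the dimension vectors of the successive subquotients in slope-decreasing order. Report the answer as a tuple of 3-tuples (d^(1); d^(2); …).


Via rank(M_{q-1}∘⋯∘M_p): M ≅ I[1,1], I[1,3], I[3,3]^2.
μ_θ-semistable layers: μ^(1)=6; μ^(2)=-1; μ^(3)=-5

((0, 1, 1); (0, 0, 2); (2, 0, 0))


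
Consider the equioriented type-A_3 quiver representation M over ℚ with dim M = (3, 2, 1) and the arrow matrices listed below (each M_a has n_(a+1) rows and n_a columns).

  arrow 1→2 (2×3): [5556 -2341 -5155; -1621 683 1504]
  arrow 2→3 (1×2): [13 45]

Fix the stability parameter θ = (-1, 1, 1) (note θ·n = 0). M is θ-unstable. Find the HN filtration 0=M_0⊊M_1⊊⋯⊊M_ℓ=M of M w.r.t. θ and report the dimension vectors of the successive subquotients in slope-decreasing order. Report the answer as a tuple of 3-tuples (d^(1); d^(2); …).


Barcode: M ≅ I[1,1], I[1,2], I[1,3]. HN layers by μ_θ (2 steps, strictly decreasing):
  μ^(1)=1; μ^(2)=-1

((0, 2, 1); (3, 0, 0))


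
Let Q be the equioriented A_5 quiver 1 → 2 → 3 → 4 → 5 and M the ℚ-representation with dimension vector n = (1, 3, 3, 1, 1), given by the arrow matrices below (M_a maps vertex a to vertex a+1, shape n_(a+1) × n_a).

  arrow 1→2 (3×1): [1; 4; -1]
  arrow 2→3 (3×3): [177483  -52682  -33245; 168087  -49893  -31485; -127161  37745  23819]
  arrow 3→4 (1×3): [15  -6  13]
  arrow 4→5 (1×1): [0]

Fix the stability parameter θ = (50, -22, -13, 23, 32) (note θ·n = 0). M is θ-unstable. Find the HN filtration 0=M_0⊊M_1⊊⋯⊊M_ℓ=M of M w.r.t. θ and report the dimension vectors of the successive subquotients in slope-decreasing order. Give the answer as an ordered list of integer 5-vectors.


Interval decomposition of M: I[1,2], I[2,3], I[2,4], I[3,3], I[5,5].
HN type (ℓ=5): μ^(1)=32; μ^(2)=23; μ^(3)=14; μ^(4)=-13; μ^(5)=-22

((0, 0, 0, 0, 1); (0, 0, 0, 1, 0); (1, 1, 0, 0, 0); (0, 0, 3, 0, 0); (0, 2, 0, 0, 0))


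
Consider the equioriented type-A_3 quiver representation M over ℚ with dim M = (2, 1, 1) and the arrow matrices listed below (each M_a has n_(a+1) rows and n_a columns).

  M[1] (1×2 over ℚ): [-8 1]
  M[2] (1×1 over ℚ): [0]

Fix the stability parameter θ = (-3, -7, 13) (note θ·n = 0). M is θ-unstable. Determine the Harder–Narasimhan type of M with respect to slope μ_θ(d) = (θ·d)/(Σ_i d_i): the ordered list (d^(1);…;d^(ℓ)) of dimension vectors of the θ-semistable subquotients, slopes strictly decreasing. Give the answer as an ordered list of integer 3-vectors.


Barcode: M ≅ I[1,1], I[1,2], I[3,3]. HN layers by μ_θ (3 steps, strictly decreasing):
  μ^(1)=13; μ^(2)=-3; μ^(3)=-5

((0, 0, 1); (1, 0, 0); (1, 1, 0))


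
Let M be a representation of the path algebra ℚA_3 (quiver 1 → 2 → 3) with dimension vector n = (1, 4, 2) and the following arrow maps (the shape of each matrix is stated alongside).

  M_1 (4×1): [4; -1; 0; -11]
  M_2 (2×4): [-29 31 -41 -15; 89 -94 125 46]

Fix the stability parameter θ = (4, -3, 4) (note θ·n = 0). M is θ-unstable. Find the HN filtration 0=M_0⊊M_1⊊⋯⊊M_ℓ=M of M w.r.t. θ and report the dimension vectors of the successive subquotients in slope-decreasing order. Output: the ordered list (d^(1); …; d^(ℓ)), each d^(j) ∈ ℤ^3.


Via rank(M_{q-1}∘⋯∘M_p): M ≅ I[1,3], I[2,2]^2, I[2,3].
μ_θ-semistable layers: μ^(1)=4; μ^(2)=1/2; μ^(3)=-3

((0, 0, 2); (1, 1, 0); (0, 3, 0))


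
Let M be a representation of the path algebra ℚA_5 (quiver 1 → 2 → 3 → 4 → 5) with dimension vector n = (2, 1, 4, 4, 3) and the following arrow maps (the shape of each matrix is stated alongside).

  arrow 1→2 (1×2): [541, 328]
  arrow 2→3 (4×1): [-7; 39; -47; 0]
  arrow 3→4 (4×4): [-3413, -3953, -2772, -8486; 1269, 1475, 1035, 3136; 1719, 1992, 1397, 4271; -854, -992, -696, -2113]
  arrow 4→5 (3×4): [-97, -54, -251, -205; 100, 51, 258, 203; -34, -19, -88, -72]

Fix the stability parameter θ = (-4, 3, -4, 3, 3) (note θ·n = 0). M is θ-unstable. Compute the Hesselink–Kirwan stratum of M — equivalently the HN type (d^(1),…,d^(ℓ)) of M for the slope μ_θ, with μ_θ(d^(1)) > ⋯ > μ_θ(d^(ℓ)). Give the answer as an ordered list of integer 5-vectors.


Interval decomposition of M: I[1,1], I[1,5], I[3,4], I[3,5]^2.
HN type (ℓ=3): μ^(1)=3; μ^(2)=-1/2; μ^(3)=-4

((0, 0, 0, 4, 3); (0, 1, 1, 0, 0); (2, 0, 3, 0, 0))


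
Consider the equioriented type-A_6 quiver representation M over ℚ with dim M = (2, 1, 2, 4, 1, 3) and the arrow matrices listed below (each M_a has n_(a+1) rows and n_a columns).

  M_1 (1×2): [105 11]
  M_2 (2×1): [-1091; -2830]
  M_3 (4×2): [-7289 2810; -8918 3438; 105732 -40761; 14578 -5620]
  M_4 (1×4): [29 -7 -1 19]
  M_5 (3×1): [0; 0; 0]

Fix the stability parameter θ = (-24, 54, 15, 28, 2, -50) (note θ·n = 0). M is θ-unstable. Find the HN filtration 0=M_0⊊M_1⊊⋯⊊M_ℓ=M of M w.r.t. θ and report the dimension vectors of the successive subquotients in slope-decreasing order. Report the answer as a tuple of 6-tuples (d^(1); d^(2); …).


Via rank(M_{q-1}∘⋯∘M_p): M ≅ I[1,1], I[1,5], I[3,4], I[4,4]^2, I[6,6]^3.
μ_θ-semistable layers: μ^(1)=28; μ^(2)=99/4; μ^(3)=15; μ^(4)=-24; μ^(5)=-50

((0, 0, 0, 3, 0, 0); (0, 1, 1, 1, 1, 0); (0, 0, 1, 0, 0, 0); (2, 0, 0, 0, 0, 0); (0, 0, 0, 0, 0, 3))


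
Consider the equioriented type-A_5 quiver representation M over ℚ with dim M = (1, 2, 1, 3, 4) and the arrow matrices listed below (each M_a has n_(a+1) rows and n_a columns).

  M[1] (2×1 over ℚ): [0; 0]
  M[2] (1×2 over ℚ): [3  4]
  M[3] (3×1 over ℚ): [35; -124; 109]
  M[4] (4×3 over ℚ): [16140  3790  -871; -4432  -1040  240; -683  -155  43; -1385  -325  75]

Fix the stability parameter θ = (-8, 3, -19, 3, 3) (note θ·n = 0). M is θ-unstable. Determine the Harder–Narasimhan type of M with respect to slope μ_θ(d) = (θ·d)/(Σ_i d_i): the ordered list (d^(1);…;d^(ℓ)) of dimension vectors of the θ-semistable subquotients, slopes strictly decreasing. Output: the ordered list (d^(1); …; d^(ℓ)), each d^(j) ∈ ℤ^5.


Via rank(M_{q-1}∘⋯∘M_p): M ≅ I[1,1], I[2,2], I[2,5], I[4,4], I[4,5], I[5,5]^2.
μ_θ-semistable layers: μ^(1)=3; μ^(2)=-8

((0, 1, 0, 3, 4); (1, 1, 1, 0, 0))


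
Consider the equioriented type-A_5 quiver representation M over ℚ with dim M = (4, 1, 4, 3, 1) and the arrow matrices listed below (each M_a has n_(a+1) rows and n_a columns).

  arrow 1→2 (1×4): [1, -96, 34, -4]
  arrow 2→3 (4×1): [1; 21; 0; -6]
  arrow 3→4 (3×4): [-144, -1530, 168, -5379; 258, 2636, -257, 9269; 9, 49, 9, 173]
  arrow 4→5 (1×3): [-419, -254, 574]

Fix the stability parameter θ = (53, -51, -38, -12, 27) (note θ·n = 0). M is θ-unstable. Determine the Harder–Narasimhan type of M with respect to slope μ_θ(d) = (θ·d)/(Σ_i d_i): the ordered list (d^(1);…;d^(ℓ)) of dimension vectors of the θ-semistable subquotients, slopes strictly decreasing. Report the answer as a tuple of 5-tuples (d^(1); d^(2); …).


Via rank(M_{q-1}∘⋯∘M_p): M ≅ I[1,1]^3, I[1,3], I[3,4]^2, I[3,5].
μ_θ-semistable layers: μ^(1)=53; μ^(2)=27; μ^(3)=-12; μ^(4)=-38

((3, 0, 0, 0, 0); (0, 0, 0, 0, 1); (1, 1, 1, 3, 0); (0, 0, 3, 0, 0))


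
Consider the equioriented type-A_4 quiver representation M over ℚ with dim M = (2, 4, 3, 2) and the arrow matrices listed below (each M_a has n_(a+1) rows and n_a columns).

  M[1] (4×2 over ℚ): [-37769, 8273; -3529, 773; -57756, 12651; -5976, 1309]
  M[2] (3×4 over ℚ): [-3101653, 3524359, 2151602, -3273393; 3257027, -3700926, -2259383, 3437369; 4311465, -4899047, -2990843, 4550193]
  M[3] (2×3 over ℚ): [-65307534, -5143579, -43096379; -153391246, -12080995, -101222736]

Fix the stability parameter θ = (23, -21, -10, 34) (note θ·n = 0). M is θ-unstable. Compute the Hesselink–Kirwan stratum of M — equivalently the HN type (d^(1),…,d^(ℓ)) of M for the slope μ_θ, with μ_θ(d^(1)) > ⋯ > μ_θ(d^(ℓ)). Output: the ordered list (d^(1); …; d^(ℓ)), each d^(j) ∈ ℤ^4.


Interval decomposition of M: I[1,3], I[1,4], I[2,2], I[2,4].
HN type (ℓ=4): μ^(1)=34; μ^(2)=-8/3; μ^(3)=-10; μ^(4)=-21

((0, 0, 0, 2); (2, 2, 2, 0); (0, 0, 1, 0); (0, 2, 0, 0))


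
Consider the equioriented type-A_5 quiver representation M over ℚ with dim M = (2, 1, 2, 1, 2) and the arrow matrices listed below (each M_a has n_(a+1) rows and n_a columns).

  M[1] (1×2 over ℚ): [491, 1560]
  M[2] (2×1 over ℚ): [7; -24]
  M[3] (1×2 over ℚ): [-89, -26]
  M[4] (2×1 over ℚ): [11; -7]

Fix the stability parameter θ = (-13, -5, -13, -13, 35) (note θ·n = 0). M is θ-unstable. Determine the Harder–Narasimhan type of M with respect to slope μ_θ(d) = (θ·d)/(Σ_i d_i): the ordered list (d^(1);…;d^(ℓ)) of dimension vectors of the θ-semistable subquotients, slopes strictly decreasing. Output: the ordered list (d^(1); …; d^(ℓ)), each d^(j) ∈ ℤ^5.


Barcode: M ≅ I[1,1], I[1,5], I[3,3], I[5,5]. HN layers by μ_θ (3 steps, strictly decreasing):
  μ^(1)=35; μ^(2)=-31/3; μ^(3)=-13

((0, 0, 0, 0, 2); (0, 1, 1, 1, 0); (2, 0, 1, 0, 0))


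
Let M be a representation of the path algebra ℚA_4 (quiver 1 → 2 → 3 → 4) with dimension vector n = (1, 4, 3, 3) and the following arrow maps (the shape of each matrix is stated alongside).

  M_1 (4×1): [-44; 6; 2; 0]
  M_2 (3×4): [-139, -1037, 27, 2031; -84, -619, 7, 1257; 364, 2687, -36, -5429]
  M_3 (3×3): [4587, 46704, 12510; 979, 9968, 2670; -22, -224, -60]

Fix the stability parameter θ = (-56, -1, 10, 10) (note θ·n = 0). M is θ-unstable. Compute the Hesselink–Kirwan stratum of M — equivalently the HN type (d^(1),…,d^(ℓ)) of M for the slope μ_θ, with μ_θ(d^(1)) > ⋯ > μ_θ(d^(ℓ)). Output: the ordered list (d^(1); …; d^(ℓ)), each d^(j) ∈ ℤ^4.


Interval decomposition of M: I[1,3], I[2,2], I[2,3], I[2,4], I[4,4]^2.
HN type (ℓ=3): μ^(1)=10; μ^(2)=-1; μ^(3)=-56

((0, 0, 3, 3); (0, 4, 0, 0); (1, 0, 0, 0))


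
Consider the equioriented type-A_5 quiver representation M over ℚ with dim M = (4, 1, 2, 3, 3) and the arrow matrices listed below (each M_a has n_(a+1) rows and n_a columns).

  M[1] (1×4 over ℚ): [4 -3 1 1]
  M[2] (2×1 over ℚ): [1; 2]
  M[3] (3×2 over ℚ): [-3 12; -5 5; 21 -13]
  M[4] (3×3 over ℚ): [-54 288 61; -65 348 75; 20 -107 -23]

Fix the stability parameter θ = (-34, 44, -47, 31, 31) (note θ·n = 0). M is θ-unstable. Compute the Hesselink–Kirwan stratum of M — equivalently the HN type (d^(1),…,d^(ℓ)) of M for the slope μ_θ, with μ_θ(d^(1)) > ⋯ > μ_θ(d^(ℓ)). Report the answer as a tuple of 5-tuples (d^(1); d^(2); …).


Via rank(M_{q-1}∘⋯∘M_p): M ≅ I[1,1]^3, I[1,5], I[3,5], I[4,5].
μ_θ-semistable layers: μ^(1)=31; μ^(2)=-3/2; μ^(3)=-34; μ^(4)=-47

((0, 0, 0, 3, 3); (0, 1, 1, 0, 0); (4, 0, 0, 0, 0); (0, 0, 1, 0, 0))


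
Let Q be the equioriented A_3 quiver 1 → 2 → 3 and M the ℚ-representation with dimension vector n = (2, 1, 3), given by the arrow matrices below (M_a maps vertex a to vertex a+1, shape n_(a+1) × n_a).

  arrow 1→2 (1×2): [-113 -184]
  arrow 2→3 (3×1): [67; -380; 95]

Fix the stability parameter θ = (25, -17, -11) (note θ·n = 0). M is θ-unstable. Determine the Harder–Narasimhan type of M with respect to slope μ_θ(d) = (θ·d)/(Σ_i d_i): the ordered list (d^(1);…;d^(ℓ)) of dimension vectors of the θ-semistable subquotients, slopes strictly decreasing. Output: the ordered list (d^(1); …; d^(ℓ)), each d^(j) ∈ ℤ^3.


Via rank(M_{q-1}∘⋯∘M_p): M ≅ I[1,1], I[1,3], I[3,3]^2.
μ_θ-semistable layers: μ^(1)=25; μ^(2)=-1; μ^(3)=-11

((1, 0, 0); (1, 1, 1); (0, 0, 2))


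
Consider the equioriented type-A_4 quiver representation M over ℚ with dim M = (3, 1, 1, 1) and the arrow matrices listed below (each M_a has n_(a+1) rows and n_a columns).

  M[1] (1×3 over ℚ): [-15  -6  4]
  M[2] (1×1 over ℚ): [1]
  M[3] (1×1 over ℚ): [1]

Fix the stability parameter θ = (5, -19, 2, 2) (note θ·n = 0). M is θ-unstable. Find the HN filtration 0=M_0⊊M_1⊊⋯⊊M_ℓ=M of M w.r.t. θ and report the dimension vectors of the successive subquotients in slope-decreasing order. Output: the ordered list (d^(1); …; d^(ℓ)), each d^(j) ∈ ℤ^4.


Interval decomposition of M: I[1,1]^2, I[1,4].
HN type (ℓ=3): μ^(1)=5; μ^(2)=2; μ^(3)=-7

((2, 0, 0, 0); (0, 0, 1, 1); (1, 1, 0, 0))


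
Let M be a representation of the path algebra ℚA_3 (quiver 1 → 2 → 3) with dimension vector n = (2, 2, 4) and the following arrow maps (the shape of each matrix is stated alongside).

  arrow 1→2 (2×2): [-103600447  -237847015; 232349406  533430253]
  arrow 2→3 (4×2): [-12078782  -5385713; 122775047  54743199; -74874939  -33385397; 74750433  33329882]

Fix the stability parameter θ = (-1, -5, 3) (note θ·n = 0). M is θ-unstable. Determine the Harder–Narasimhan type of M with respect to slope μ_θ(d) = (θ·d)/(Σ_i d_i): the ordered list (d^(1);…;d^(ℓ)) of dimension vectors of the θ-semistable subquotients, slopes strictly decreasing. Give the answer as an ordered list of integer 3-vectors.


Interval decomposition of M: I[1,3]^2, I[3,3]^2.
HN type (ℓ=2): μ^(1)=3; μ^(2)=-3

((0, 0, 4); (2, 2, 0))


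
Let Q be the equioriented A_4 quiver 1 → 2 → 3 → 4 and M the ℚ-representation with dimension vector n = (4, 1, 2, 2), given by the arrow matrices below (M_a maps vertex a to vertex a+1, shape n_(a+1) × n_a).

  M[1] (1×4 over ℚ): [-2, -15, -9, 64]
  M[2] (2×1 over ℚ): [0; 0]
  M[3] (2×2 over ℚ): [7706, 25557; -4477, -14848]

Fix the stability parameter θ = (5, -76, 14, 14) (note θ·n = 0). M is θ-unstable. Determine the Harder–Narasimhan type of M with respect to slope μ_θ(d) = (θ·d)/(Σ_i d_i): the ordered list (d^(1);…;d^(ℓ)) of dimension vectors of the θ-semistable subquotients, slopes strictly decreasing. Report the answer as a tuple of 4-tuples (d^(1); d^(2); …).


Barcode: M ≅ I[1,1]^3, I[1,2], I[3,4]^2. HN layers by μ_θ (3 steps, strictly decreasing):
  μ^(1)=14; μ^(2)=5; μ^(3)=-71/2

((0, 0, 2, 2); (3, 0, 0, 0); (1, 1, 0, 0))


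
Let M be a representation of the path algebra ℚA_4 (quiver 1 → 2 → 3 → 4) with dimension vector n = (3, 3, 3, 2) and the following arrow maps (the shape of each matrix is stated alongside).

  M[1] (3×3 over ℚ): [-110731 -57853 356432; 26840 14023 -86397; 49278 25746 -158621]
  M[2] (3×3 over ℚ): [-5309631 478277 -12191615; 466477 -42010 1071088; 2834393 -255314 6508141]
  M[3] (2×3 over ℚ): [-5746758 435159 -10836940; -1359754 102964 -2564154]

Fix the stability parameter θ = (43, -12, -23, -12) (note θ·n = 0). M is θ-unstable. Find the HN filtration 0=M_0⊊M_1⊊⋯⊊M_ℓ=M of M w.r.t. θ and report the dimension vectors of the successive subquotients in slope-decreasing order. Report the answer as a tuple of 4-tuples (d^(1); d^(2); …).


Interval decomposition of M: I[1,3], I[1,4]^2.
HN type (ℓ=2): μ^(1)=8/3; μ^(2)=-1

((1, 1, 1, 0); (2, 2, 2, 2))


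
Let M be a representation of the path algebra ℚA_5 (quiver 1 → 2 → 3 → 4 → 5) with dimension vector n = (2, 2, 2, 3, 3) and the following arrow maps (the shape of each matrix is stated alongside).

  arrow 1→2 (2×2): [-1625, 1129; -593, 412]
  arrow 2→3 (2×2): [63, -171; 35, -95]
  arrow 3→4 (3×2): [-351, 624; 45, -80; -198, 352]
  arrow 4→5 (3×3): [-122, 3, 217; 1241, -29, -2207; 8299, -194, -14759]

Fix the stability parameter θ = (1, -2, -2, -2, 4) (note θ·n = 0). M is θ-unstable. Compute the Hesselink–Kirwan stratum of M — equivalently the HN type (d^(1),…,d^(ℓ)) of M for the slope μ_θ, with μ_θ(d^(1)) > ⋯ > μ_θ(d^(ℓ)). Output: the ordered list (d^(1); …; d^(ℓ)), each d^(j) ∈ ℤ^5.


Via rank(M_{q-1}∘⋯∘M_p): M ≅ I[1,2], I[1,5], I[3,3], I[4,5]^2.
μ_θ-semistable layers: μ^(1)=4; μ^(2)=-1/2; μ^(3)=-5/4; μ^(4)=-2

((0, 0, 0, 0, 3); (1, 1, 0, 0, 0); (1, 1, 1, 1, 0); (0, 0, 1, 2, 0))


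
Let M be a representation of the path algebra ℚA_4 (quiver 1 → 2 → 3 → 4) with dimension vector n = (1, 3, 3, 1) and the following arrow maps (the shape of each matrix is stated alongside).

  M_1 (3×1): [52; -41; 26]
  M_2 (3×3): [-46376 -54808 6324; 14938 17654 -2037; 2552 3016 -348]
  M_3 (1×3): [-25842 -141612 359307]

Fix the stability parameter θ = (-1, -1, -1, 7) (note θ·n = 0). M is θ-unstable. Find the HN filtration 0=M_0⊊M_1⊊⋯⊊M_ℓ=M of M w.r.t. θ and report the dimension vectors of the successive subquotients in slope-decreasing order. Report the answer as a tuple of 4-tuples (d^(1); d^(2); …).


Interval decomposition of M: I[1,2], I[2,2], I[2,3], I[3,3], I[3,4].
HN type (ℓ=2): μ^(1)=7; μ^(2)=-1

((0, 0, 0, 1); (1, 3, 3, 0))


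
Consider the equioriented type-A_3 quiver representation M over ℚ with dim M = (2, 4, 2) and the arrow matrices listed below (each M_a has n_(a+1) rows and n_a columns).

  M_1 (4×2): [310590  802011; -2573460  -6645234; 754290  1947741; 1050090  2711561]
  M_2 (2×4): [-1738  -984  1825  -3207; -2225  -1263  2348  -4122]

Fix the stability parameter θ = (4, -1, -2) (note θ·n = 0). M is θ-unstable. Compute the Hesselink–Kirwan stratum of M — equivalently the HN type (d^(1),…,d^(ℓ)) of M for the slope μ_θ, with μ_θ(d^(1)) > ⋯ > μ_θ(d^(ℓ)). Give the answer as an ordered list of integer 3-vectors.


Via rank(M_{q-1}∘⋯∘M_p): M ≅ I[1,1], I[1,3], I[2,2]^2, I[2,3].
μ_θ-semistable layers: μ^(1)=4; μ^(2)=1/3; μ^(3)=-1; μ^(4)=-3/2

((1, 0, 0); (1, 1, 1); (0, 2, 0); (0, 1, 1))


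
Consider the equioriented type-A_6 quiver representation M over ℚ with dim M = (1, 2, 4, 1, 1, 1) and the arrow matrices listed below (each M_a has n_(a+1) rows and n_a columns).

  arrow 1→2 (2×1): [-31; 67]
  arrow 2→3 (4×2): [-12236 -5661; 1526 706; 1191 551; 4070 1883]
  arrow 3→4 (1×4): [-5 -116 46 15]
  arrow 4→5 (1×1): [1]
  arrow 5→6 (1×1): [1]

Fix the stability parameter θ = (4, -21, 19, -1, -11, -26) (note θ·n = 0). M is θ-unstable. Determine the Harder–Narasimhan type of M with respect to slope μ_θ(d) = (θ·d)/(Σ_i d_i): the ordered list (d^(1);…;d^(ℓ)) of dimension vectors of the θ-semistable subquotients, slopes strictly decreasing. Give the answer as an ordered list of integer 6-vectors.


Interval decomposition of M: I[1,3], I[2,3], I[3,3], I[3,6].
HN type (ℓ=4): μ^(1)=19; μ^(2)=-19/4; μ^(3)=-17/2; μ^(4)=-21

((0, 0, 3, 0, 0, 0); (0, 0, 1, 1, 1, 1); (1, 1, 0, 0, 0, 0); (0, 1, 0, 0, 0, 0))


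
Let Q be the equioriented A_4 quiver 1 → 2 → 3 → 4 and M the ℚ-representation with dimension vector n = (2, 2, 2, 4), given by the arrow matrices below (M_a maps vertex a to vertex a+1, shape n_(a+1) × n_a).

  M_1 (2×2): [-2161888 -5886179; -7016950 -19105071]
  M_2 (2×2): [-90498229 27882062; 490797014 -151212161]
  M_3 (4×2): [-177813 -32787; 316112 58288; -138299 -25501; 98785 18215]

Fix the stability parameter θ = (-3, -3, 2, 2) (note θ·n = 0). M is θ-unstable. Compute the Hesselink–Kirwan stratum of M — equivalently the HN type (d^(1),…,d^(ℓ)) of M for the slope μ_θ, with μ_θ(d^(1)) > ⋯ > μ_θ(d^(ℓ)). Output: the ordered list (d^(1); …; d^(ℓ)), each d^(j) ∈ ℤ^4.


Barcode: M ≅ I[1,3], I[1,4], I[4,4]^3. HN layers by μ_θ (2 steps, strictly decreasing):
  μ^(1)=2; μ^(2)=-3

((0, 0, 2, 4); (2, 2, 0, 0))


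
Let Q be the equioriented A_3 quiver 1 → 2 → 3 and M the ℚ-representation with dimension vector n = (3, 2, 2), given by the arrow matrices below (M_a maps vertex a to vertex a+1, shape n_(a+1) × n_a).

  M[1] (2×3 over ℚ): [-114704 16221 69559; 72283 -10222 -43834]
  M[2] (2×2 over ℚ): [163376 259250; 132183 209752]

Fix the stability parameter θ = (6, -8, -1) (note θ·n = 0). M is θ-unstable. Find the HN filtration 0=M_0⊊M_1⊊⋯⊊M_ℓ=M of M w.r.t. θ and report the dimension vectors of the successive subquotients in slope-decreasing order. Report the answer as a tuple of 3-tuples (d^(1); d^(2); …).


Via rank(M_{q-1}∘⋯∘M_p): M ≅ I[1,1], I[1,3]^2.
μ_θ-semistable layers: μ^(1)=6; μ^(2)=-1

((1, 0, 0); (2, 2, 2))


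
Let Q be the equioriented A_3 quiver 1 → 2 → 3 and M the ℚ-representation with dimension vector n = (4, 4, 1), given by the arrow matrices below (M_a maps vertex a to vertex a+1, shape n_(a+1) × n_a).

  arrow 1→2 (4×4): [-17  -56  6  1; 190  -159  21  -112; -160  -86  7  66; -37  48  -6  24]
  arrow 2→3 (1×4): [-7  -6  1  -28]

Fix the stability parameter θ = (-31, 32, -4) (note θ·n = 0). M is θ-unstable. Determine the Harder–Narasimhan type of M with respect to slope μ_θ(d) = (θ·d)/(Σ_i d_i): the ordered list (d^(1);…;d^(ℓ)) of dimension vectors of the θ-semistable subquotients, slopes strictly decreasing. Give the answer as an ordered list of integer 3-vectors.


Barcode: M ≅ I[1,2]^3, I[1,3]. HN layers by μ_θ (3 steps, strictly decreasing):
  μ^(1)=32; μ^(2)=14; μ^(3)=-31

((0, 3, 0); (0, 1, 1); (4, 0, 0))


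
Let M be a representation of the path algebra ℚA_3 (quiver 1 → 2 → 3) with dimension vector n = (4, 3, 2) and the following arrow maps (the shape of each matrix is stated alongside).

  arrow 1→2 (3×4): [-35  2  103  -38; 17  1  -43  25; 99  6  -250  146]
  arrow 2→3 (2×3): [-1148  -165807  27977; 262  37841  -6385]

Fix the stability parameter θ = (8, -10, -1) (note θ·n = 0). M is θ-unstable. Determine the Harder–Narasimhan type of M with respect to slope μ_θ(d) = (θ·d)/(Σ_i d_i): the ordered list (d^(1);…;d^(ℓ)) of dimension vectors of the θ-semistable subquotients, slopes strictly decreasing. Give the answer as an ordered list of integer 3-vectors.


Interval decomposition of M: I[1,1], I[1,2], I[1,3]^2.
HN type (ℓ=2): μ^(1)=8; μ^(2)=-1

((1, 0, 0); (3, 3, 2))


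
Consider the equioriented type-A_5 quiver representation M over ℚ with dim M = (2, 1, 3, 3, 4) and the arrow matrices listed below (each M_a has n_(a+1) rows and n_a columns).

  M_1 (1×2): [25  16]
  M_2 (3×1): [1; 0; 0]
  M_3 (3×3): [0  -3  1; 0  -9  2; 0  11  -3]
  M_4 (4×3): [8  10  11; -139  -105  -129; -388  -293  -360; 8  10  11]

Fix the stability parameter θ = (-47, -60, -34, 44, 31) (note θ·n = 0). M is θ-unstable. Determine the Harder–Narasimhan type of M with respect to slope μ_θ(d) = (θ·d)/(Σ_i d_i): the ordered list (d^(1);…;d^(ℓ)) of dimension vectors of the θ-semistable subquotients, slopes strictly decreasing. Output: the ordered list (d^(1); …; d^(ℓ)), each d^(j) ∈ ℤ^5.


Interval decomposition of M: I[1,1], I[1,3], I[3,5]^2, I[4,5], I[5,5].
HN type (ℓ=5): μ^(1)=75/2; μ^(2)=31; μ^(3)=-34; μ^(4)=-47; μ^(5)=-107/2

((0, 0, 0, 3, 3); (0, 0, 0, 0, 1); (0, 0, 3, 0, 0); (1, 0, 0, 0, 0); (1, 1, 0, 0, 0))


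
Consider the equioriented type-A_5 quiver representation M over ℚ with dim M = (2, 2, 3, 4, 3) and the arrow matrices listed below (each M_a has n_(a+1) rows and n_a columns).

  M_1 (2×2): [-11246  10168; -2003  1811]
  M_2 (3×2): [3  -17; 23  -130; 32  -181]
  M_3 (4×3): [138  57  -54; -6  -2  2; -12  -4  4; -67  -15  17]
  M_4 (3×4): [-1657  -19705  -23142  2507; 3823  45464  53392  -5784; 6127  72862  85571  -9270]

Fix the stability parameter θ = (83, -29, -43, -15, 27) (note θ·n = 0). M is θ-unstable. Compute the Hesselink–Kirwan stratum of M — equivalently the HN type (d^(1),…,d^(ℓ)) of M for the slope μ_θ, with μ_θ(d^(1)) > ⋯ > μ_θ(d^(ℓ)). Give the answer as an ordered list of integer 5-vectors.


Interval decomposition of M: I[1,3], I[1,5], I[3,5], I[4,4], I[4,5].
HN type (ℓ=5): μ^(1)=27; μ^(2)=11/3; μ^(3)=-1; μ^(4)=-15; μ^(5)=-43

((0, 0, 0, 0, 3); (1, 1, 1, 0, 0); (1, 1, 1, 1, 0); (0, 0, 0, 3, 0); (0, 0, 1, 0, 0))


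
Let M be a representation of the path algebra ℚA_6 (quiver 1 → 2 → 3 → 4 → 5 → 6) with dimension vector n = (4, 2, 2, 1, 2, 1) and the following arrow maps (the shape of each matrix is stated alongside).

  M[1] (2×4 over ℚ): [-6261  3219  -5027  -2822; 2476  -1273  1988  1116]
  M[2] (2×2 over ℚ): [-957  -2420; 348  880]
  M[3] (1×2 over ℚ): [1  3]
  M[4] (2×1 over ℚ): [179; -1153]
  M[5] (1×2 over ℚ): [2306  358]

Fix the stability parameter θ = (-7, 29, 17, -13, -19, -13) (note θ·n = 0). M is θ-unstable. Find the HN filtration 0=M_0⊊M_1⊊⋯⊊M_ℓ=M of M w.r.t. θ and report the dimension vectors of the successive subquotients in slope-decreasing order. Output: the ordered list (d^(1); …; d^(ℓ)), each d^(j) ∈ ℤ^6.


Via rank(M_{q-1}∘⋯∘M_p): M ≅ I[1,1]^2, I[1,2], I[1,5], I[3,3], I[5,6].
μ_θ-semistable layers: μ^(1)=29; μ^(2)=17; μ^(3)=7/2; μ^(4)=-7; μ^(5)=-13; μ^(6)=-19

((0, 1, 0, 0, 0, 0); (0, 0, 1, 0, 0, 0); (0, 1, 1, 1, 1, 0); (4, 0, 0, 0, 0, 0); (0, 0, 0, 0, 0, 1); (0, 0, 0, 0, 1, 0))


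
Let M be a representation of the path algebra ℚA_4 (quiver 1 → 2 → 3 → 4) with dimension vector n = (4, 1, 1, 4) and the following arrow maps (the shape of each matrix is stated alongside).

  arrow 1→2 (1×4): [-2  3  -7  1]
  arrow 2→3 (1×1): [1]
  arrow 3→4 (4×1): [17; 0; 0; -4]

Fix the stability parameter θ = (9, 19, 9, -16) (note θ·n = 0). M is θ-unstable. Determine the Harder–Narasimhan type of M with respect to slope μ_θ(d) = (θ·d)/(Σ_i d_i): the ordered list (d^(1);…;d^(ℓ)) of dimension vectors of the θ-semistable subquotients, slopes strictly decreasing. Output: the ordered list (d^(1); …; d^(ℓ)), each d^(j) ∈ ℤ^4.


Via rank(M_{q-1}∘⋯∘M_p): M ≅ I[1,1]^3, I[1,4], I[4,4]^3.
μ_θ-semistable layers: μ^(1)=9; μ^(2)=21/4; μ^(3)=-16

((3, 0, 0, 0); (1, 1, 1, 1); (0, 0, 0, 3))


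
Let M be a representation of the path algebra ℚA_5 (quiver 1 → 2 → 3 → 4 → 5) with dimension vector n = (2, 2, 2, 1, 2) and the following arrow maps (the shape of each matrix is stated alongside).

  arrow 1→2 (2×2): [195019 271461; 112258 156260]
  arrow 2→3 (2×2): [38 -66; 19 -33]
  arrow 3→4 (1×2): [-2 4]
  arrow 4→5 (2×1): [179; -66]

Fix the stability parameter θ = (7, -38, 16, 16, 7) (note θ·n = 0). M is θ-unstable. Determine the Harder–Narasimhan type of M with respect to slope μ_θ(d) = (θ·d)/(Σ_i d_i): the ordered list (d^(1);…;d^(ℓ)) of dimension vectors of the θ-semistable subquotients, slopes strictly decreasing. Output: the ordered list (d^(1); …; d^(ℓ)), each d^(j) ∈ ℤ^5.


Interval decomposition of M: I[1,2], I[1,3], I[3,5], I[5,5].
HN type (ℓ=4): μ^(1)=16; μ^(2)=13; μ^(3)=7; μ^(4)=-31/2

((0, 0, 1, 0, 0); (0, 0, 1, 1, 1); (0, 0, 0, 0, 1); (2, 2, 0, 0, 0))


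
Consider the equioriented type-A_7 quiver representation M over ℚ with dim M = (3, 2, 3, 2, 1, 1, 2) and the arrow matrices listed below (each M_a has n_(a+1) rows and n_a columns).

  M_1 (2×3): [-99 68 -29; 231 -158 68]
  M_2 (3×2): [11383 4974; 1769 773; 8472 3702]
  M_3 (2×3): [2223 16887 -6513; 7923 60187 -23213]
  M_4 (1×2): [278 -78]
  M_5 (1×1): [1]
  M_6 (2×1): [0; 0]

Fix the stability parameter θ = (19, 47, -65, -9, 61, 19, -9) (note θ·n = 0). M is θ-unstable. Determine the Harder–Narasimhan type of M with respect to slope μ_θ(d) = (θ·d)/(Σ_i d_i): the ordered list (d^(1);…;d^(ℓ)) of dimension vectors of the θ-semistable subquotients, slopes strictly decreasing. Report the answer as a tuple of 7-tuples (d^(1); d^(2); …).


Interval decomposition of M: I[1,1], I[1,3], I[1,4], I[3,3], I[4,6], I[7,7]^2.
HN type (ℓ=6): μ^(1)=40; μ^(2)=19; μ^(3)=1/3; μ^(4)=-2; μ^(5)=-9; μ^(6)=-65

((0, 0, 0, 0, 1, 1, 0); (1, 0, 0, 0, 0, 0, 0); (1, 1, 1, 0, 0, 0, 0); (1, 1, 1, 1, 0, 0, 0); (0, 0, 0, 1, 0, 0, 2); (0, 0, 1, 0, 0, 0, 0))


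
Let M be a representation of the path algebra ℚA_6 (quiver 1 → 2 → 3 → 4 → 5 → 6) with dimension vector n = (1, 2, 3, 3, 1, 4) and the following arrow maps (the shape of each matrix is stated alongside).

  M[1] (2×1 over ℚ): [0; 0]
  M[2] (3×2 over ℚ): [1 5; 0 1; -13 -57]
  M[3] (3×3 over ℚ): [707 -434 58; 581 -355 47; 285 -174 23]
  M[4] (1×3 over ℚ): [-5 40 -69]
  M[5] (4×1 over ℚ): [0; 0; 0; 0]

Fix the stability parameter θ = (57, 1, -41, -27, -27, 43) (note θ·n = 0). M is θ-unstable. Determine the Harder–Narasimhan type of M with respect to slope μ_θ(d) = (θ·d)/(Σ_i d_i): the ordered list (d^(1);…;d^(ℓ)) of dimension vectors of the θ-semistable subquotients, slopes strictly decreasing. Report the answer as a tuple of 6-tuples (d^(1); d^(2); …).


Barcode: M ≅ I[1,1], I[2,4], I[2,5], I[3,4], I[6,6]^4. HN layers by μ_θ (6 steps, strictly decreasing):
  μ^(1)=57; μ^(2)=43; μ^(3)=-67/3; μ^(4)=-47/2; μ^(5)=-27; μ^(6)=-41

((1, 0, 0, 0, 0, 0); (0, 0, 0, 0, 0, 4); (0, 1, 1, 1, 0, 0); (0, 1, 1, 1, 1, 0); (0, 0, 0, 1, 0, 0); (0, 0, 1, 0, 0, 0))


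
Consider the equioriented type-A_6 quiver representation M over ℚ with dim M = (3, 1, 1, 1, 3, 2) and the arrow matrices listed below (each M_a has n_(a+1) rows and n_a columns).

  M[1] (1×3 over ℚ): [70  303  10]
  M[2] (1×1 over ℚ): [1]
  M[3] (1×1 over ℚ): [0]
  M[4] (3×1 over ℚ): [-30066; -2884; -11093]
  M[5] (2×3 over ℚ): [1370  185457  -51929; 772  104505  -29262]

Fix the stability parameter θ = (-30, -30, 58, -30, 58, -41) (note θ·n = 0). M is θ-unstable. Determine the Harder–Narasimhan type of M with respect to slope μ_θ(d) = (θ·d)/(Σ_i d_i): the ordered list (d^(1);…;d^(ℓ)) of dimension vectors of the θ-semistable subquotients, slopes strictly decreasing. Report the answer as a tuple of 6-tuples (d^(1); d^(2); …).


Interval decomposition of M: I[1,1]^2, I[1,3], I[4,6], I[5,5], I[5,6].
HN type (ℓ=3): μ^(1)=58; μ^(2)=17/2; μ^(3)=-30

((0, 0, 1, 0, 1, 0); (0, 0, 0, 0, 2, 2); (3, 1, 0, 1, 0, 0))


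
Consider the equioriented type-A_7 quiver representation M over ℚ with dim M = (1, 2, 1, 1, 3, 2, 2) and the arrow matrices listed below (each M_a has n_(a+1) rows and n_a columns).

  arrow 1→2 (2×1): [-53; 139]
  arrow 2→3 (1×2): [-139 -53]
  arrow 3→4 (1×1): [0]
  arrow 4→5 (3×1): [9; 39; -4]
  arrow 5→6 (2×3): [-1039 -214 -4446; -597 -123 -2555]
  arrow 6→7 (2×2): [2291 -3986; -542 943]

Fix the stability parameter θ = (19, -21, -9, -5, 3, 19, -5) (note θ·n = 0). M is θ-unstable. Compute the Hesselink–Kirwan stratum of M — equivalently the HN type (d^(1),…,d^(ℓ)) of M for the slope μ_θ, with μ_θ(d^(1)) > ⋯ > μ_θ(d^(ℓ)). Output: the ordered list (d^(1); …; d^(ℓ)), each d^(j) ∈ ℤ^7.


Via rank(M_{q-1}∘⋯∘M_p): M ≅ I[1,2], I[2,3], I[4,7], I[5,5], I[5,7].
μ_θ-semistable layers: μ^(1)=7; μ^(2)=3; μ^(3)=-1; μ^(4)=-5; μ^(5)=-9; μ^(6)=-21

((0, 0, 0, 0, 0, 2, 2); (0, 0, 0, 0, 3, 0, 0); (1, 1, 0, 0, 0, 0, 0); (0, 0, 0, 1, 0, 0, 0); (0, 0, 1, 0, 0, 0, 0); (0, 1, 0, 0, 0, 0, 0))


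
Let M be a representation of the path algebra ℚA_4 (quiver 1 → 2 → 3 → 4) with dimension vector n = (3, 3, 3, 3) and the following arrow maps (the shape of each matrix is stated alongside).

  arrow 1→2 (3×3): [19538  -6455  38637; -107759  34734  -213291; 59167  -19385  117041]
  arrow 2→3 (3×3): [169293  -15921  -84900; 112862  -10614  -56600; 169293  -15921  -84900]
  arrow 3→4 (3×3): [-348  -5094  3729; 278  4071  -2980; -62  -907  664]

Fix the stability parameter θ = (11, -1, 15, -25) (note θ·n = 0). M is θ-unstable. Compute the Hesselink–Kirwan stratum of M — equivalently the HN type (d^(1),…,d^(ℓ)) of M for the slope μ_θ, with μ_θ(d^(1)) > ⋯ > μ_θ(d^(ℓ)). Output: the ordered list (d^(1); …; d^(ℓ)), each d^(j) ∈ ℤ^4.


Via rank(M_{q-1}∘⋯∘M_p): M ≅ I[1,2]^2, I[1,4], I[3,3], I[3,4], I[4,4].
μ_θ-semistable layers: μ^(1)=15; μ^(2)=5; μ^(3)=0; μ^(4)=-5; μ^(5)=-25

((0, 0, 1, 0); (2, 2, 0, 0); (1, 1, 1, 1); (0, 0, 1, 1); (0, 0, 0, 1))
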